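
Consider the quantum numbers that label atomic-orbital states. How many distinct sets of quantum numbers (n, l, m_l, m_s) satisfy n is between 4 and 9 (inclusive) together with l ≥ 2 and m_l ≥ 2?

166

Work shell by shell — for each n, count the (l, m_l) pairs that satisfy l ≥ 2 and m_l ≥ 2:
n=4 → 3; n=5 → 6; n=6 → 10; n=7 → 15; n=8 → 21; n=9 → 28.
Orbitals: 3 + 6 + 10 + 15 + 21 + 28 = 83. Including both spin states (m_s = ±1/2) gives 2 × 83 = 166 states.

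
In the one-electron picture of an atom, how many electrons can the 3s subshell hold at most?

2

A subshell with ℓ = 0 has 2ℓ+1 = 1 orbital, each holding 2 electrons (spin ±1/2), so 1 × 2 = 2.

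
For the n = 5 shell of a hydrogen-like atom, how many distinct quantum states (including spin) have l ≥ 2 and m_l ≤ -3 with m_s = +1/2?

3

For n = 5, l ranges over 0 … 4.
The (l, m_l) pairs meeting l ≥ 2 and m_l ≤ -3 give: l=3 → 1; l=4 → 2.
Orbitals: 1 + 2 = 3. With m_s fixed to a single value there is one state per orbital, giving 3 states.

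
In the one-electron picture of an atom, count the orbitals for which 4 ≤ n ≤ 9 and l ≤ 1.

For each n in the range, tally the orbitals obeying l ≤ 1:
n=4 → 4; n=5 → 4; n=6 → 4; n=7 → 4; n=8 → 4; n=9 → 4.
Total orbitals: 4 + 4 + 4 + 4 + 4 + 4 = 24.

24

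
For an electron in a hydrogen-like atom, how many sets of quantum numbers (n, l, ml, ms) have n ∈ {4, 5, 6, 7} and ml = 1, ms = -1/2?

Count contributing orbitals for each principal shell:
n=4 → 3; n=5 → 4; n=6 → 5; n=7 → 6.
Orbitals: 3 + 4 + 5 + 6 = 18. With ms fixed to -1/2 there is one state per orbital, so 18 states.

18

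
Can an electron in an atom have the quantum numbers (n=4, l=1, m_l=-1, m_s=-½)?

n = 4 is a positive integer. l = 1 satisfies 0 ≤ l ≤ n−1 = 3. m_l = -1 lies in the range −l … +l (here −1 … 1). m_s = -1/2 is one of ±1/2.
All four constraints are satisfied.

Yes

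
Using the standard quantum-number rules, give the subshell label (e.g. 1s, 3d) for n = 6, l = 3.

l = 3 corresponds to the letter 'f', so the subshell is 6f.

6f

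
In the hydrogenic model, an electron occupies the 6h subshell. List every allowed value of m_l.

-5, -4, -3, -2, -1, 0, 1, 2, 3, 4, 5

The 6h subshell has l = 5, and m_l takes every integer from −l to +l. With l = 5 that gives the 11 values -5, -4, -3, -2, -1, 0, 1, 2, 3, 4, 5.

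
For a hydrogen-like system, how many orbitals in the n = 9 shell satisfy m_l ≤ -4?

15

The n = 9 shell has l = 0 through 8; check each.
Per l-value: l=4 → 1; l=5 → 2; l=6 → 3; l=7 → 4; l=8 → 5.
Total orbitals: 1 + 2 + 3 + 4 + 5 = 15.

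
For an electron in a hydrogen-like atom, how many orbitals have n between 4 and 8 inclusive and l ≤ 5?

149

For each n in the range, tally the orbitals obeying l ≤ 5:
n=4 → 16; n=5 → 25; n=6 → 36; n=7 → 36; n=8 → 36.
Total orbitals: 16 + 25 + 36 + 36 + 36 = 149.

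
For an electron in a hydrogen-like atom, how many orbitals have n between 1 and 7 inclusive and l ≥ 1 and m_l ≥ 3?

20

Go shell by shell, enumerating (l, m_l) with l ≥ 1 and m_l ≥ 3:
n=4 → 1; n=5 → 3; n=6 → 6; n=7 → 10.
Total orbitals: 1 + 3 + 6 + 10 = 20.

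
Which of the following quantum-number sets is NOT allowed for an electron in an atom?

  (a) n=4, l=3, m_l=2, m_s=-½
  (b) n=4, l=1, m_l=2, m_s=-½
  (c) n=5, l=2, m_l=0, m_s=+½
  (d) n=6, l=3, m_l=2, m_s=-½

(b)

(b) has |m_l| = 2 > l = 1, violating −l ≤ m_l ≤ l.
The remaining sets (a), (c), (d) satisfy all four rules.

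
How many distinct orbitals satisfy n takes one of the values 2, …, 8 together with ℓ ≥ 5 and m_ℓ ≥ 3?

Go shell by shell, enumerating (ℓ, m_ℓ) with ℓ ≥ 5 and m_ℓ ≥ 3:
n=6 → 3; n=7 → 7; n=8 → 12.
Total orbitals: 3 + 7 + 12 = 22.

22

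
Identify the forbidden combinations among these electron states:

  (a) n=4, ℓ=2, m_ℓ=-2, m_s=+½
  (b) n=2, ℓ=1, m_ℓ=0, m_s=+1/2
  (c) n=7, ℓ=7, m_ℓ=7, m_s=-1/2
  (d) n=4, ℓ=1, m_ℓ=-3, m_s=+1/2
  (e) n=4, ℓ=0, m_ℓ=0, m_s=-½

(c) and (d)

(c) has ℓ = 7 ≥ n = 7, violating 0 ≤ ℓ ≤ n−1.
(d) has |m_ℓ| = 3 > ℓ = 1, violating −ℓ ≤ m_ℓ ≤ ℓ.
The remaining sets (a), (b), (e) satisfy all four rules.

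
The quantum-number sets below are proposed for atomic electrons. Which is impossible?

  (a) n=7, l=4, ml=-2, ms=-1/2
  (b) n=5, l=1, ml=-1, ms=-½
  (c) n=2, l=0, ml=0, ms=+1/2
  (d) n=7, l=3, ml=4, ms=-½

(d)

(d) has |ml| = 4 > l = 3, violating −l ≤ ml ≤ l.
The remaining sets (a), (b), (c) satisfy all four rules.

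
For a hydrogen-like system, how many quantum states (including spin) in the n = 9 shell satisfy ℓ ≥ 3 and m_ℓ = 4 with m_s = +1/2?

5

The n = 9 shell has ℓ = 0 through 8; check each.
The (ℓ, m_ℓ) pairs meeting ℓ ≥ 3 and m_ℓ = 4 give: ℓ=4 → 1; ℓ=5 → 1; ℓ=6 → 1; ℓ=7 → 1; ℓ=8 → 1.
Orbitals: 1 + 1 + 1 + 1 + 1 = 5. With m_s fixed to a single value there is one state per orbital, giving 5 states.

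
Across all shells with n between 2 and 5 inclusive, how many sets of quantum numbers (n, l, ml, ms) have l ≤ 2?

62

Count contributing orbitals for each principal shell:
n=2 → 4; n=3 → 9; n=4 → 9; n=5 → 9.
Orbitals: 4 + 9 + 9 + 9 = 31. Including both spin states (ms = ±1/2) gives 2 × 31 = 62 states.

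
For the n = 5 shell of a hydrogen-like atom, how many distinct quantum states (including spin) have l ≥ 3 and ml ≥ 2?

10

Go through l = 0, …, 4 (the values permitted for n = 5).
Per l-value: l=3 → 2; l=4 → 3.
Orbitals: 2 + 3 = 5. Each orbital carries two spin states, so 5 × 2 = 10 states.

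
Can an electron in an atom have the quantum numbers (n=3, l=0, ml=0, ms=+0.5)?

Valid

n = 3 is a positive integer. l = 0 satisfies 0 ≤ l ≤ n−1 = 2. ml = 0 lies in the range −l … +l (here 0). ms = +1/2 is one of ±1/2.
All four constraints are satisfied.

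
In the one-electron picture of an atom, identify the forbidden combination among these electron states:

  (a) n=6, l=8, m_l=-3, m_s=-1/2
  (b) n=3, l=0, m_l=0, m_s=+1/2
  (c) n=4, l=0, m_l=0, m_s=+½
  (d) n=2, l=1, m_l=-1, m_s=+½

(a) has l = 8 ≥ n = 6, violating 0 ≤ l ≤ n−1.
The remaining sets (b), (c), (d) satisfy all four rules.

(a)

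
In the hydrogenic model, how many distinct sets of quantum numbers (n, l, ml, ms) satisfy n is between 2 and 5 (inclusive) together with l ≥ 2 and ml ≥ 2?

For each n in the range, tally the orbitals obeying l ≥ 2 and ml ≥ 2:
n=3 → 1; n=4 → 3; n=5 → 6.
Orbitals: 1 + 3 + 6 = 10. Including both spin states (ms = ±1/2) gives 2 × 10 = 20 states.

20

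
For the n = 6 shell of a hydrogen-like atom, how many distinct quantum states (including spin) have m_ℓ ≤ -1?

With n = 6 the allowed ℓ are 0, 1, …, 5.
Per ℓ-value: ℓ=1 → 1; ℓ=2 → 2; ℓ=3 → 3; ℓ=4 → 4; ℓ=5 → 5.
Orbitals: 1 + 2 + 3 + 4 + 5 = 15. Each orbital carries two spin states, so 15 × 2 = 30 states.

30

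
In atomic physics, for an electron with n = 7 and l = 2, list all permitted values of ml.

-2, -1, 0, 1, 2

ml takes every integer from −l to +l. With l = 2 that gives the 5 values -2, -1, 0, 1, 2.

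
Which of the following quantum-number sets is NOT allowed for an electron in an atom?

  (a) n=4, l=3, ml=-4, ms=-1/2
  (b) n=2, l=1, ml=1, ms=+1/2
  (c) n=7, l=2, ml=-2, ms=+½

(a)

(a) has |ml| = 4 > l = 3, violating −l ≤ ml ≤ l.
The remaining sets (b), (c) satisfy all four rules.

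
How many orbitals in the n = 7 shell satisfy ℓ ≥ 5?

For n = 7, ℓ ranges over 0 … 6.
Per ℓ-value: ℓ=5 → 11; ℓ=6 → 13.
Total orbitals: 11 + 13 = 24.

24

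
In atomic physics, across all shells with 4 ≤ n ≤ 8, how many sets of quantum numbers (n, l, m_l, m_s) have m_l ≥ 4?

40

Work shell by shell — for each n, count the (l, m_l) pairs that satisfy m_l ≥ 4:
n=5 → 1; n=6 → 3; n=7 → 6; n=8 → 10.
Orbitals: 1 + 3 + 6 + 10 = 20. Including both spin states (m_s = ±1/2) gives 2 × 20 = 40 states.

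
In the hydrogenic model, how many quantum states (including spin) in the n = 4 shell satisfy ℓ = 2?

Go through ℓ = 0, …, 3 (the values permitted for n = 4).
The (ℓ, m_ℓ) pairs meeting ℓ = 2 give: ℓ=2 → 5.
Orbitals: 5. Each orbital carries two spin states, so 5 × 2 = 10 states.

10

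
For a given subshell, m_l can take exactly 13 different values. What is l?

m_l ranges over 2l+1 integers, so 2l+1 = 13 ⇒ l = 6.

l = 6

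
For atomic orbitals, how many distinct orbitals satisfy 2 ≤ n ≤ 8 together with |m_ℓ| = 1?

56

Work shell by shell — for each n, count the (ℓ, m_ℓ) pairs that satisfy |m_ℓ| = 1:
n=2 → 2; n=3 → 4; n=4 → 6; n=5 → 8; n=6 → 10; n=7 → 12; n=8 → 14.
Total orbitals: 2 + 4 + 6 + 8 + 10 + 12 + 14 = 56.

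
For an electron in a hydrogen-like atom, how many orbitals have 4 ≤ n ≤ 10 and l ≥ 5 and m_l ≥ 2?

For each n in the range, tally the orbitals obeying l ≥ 5 and m_l ≥ 2:
n=6 → 4; n=7 → 9; n=8 → 15; n=9 → 22; n=10 → 30.
Total orbitals: 4 + 9 + 15 + 22 + 30 = 80.

80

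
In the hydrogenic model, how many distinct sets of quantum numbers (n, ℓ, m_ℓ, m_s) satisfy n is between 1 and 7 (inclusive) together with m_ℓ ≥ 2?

Per-shell orbital counts meeting the constraint:
n=3 → 1; n=4 → 3; n=5 → 6; n=6 → 10; n=7 → 15.
Orbitals: 1 + 3 + 6 + 10 + 15 = 35. Including both spin states (m_s = ±1/2) gives 2 × 35 = 70 states.

70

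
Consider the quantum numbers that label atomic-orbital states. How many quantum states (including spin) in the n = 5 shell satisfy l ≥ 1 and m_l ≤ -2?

12

Per l-value: l=2 → 1; l=3 → 2; l=4 → 3.
Orbitals: 1 + 2 + 3 = 6. Each orbital carries two spin states, so 6 × 2 = 12 states.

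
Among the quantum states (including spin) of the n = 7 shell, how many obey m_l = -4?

6

With n = 7 the allowed l are 0, 1, …, 6.
The (l, m_l) pairs meeting m_l = -4 give: l=4 → 1; l=5 → 1; l=6 → 1.
Orbitals: 1 + 1 + 1 = 3. Each orbital carries two spin states, so 3 × 2 = 6 states.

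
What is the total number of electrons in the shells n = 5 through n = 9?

Shell n has n² orbitals: 5²=25 + 6²=36 + 7²=49 + 8²=64 + 9²=81 = 255 orbitals.
Two spin states per orbital: 2 × 255 = 510 electrons.

510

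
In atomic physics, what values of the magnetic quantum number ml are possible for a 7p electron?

The 7p subshell has l = 1, and ml takes every integer from −l to +l. With l = 1 that gives the 3 values -1, 0, 1.

-1, 0, 1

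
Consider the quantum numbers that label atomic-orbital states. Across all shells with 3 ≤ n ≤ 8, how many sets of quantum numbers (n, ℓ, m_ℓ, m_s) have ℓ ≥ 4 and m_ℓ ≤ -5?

Per-shell orbital counts meeting the constraint:
n=6 → 1; n=7 → 3; n=8 → 6.
Orbitals: 1 + 3 + 6 = 10. Including both spin states (m_s = ±1/2) gives 2 × 10 = 20 states.

20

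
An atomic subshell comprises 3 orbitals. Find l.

2l+1 = 3 gives l = 1.

l = 1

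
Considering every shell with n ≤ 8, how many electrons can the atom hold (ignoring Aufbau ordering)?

408

Total orbitals = 1² + 2² + 3² + 4² + 5² + 6² + 7² + 8² = 204. Doubling for spin gives 408 electrons.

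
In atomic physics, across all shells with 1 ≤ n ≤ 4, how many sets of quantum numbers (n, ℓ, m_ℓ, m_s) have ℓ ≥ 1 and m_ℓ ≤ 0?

32

Go shell by shell, enumerating (ℓ, m_ℓ) with ℓ ≥ 1 and m_ℓ ≤ 0:
n=2 → 2; n=3 → 5; n=4 → 9.
Orbitals: 2 + 5 + 9 = 16. Including both spin states (m_s = ±1/2) gives 2 × 16 = 32 states.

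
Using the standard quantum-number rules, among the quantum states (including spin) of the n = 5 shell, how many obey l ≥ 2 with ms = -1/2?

21

For n = 5, l ranges over 0 … 4.
Per l-value: l=2 → 5; l=3 → 7; l=4 → 9.
Orbitals: 5 + 7 + 9 = 21. With ms fixed to a single value there is one state per orbital, giving 21 states.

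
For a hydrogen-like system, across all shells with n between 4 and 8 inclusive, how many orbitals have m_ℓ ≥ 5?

Count contributing orbitals for each principal shell:
n=6 → 1; n=7 → 3; n=8 → 6.
Total orbitals: 1 + 3 + 6 = 10.

10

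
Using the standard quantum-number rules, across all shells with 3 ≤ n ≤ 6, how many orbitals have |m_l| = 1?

Treat each shell separately and count matching orbitals:
n=3 → 4; n=4 → 6; n=5 → 8; n=6 → 10.
Total orbitals: 4 + 6 + 8 + 10 = 28.

28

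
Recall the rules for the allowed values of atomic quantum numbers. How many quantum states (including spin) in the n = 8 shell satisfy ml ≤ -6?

6

With n = 8 the allowed l are 0, 1, …, 7.
The (l, ml) pairs meeting ml ≤ -6 give: l=6 → 1; l=7 → 2.
Orbitals: 1 + 2 = 3. Each orbital carries two spin states, so 3 × 2 = 6 states.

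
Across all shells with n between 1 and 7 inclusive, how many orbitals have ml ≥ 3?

20

Work shell by shell — for each n, count the (l, ml) pairs that satisfy ml ≥ 3:
n=4 → 1; n=5 → 3; n=6 → 6; n=7 → 10.
Total orbitals: 1 + 3 + 6 + 10 = 20.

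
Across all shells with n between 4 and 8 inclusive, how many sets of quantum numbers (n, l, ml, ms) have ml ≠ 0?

Go shell by shell, enumerating (l, ml) with ml ≠ 0:
n=4 → 12; n=5 → 20; n=6 → 30; n=7 → 42; n=8 → 56.
Orbitals: 12 + 20 + 30 + 42 + 56 = 160. Including both spin states (ms = ±1/2) gives 2 × 160 = 320 states.

320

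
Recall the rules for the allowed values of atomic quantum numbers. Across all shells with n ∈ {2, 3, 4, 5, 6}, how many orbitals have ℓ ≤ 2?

Go shell by shell, enumerating (ℓ, m_ℓ) with ℓ ≤ 2:
n=2 → 4; n=3 → 9; n=4 → 9; n=5 → 9; n=6 → 9.
Total orbitals: 4 + 9 + 9 + 9 + 9 = 40.

40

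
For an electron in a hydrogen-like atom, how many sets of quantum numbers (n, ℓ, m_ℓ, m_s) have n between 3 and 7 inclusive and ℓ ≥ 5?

Treat each shell separately and count matching orbitals:
n=6 → 11; n=7 → 24.
Orbitals: 11 + 24 = 35. Including both spin states (m_s = ±1/2) gives 2 × 35 = 70 states.

70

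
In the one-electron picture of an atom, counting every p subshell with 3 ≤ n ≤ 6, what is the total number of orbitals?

A p subshell (l = 1) exists for every n ≥ 2, so shells n = 3, 4, 5, 6 each contribute one — 4 subshells.
Since each p subshell has 2·1+1 = 3 orbitals, the total is 4 × 3 = 12.

12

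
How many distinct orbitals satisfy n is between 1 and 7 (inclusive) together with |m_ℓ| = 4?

12

Count contributing orbitals for each principal shell:
n=5 → 2; n=6 → 4; n=7 → 6.
Total orbitals: 2 + 4 + 6 = 12.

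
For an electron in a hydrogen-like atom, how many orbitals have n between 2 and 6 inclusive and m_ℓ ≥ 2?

20

For each n in the range, tally the orbitals obeying m_ℓ ≥ 2:
n=3 → 1; n=4 → 3; n=5 → 6; n=6 → 10.
Total orbitals: 1 + 3 + 6 + 10 = 20.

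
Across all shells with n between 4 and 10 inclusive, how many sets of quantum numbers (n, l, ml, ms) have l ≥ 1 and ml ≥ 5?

Per-shell orbital counts meeting the constraint:
n=6 → 1; n=7 → 3; n=8 → 6; n=9 → 10; n=10 → 15.
Orbitals: 1 + 3 + 6 + 10 + 15 = 35. Including both spin states (ms = ±1/2) gives 2 × 35 = 70 states.

70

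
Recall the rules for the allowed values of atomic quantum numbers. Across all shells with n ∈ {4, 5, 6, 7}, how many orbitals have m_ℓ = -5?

3

Count contributing orbitals for each principal shell:
n=6 → 1; n=7 → 2.
Total orbitals: 1 + 2 = 3.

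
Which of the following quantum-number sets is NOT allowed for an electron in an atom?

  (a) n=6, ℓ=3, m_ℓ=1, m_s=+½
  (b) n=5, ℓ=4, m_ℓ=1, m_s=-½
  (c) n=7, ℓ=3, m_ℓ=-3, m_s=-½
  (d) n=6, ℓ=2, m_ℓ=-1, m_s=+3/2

(d) has m_s = +3/2, but an electron's spin must be ±1/2.
The remaining sets (a), (b), (c) satisfy all four rules.

(d)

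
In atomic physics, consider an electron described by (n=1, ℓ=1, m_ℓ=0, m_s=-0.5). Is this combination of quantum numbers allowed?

Not allowed

The orbital quantum number must satisfy 0 ≤ ℓ ≤ n−1. With n = 1 the allowed ℓ values are 0, so ℓ = 1 is out of range.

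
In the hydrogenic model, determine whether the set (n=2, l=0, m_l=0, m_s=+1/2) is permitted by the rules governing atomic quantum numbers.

n = 2 is a positive integer. l = 0 satisfies 0 ≤ l ≤ n−1 = 1. m_l = 0 lies in the range −l … +l (here 0). m_s = +1/2 is one of ±1/2.
All four constraints are satisfied.

Valid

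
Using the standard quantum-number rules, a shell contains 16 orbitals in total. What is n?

n = 4

n² = 16 ⇒ n = 4.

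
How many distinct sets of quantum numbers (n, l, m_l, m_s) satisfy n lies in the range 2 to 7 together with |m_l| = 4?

24

Treat each shell separately and count matching orbitals:
n=5 → 2; n=6 → 4; n=7 → 6.
Orbitals: 2 + 4 + 6 = 12. Including both spin states (m_s = ±1/2) gives 2 × 12 = 24 states.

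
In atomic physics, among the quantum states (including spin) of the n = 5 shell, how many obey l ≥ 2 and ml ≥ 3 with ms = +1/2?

3

The n = 5 shell has l = 0 through 4; check each.
Orbitals with l ≥ 2 and ml ≥ 3, by l: l=3 → 1; l=4 → 2.
Orbitals: 1 + 2 = 3. With ms fixed to a single value there is one state per orbital, giving 3 states.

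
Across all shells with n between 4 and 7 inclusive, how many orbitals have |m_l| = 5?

6

Count contributing orbitals for each principal shell:
n=6 → 2; n=7 → 4.
Total orbitals: 2 + 4 = 6.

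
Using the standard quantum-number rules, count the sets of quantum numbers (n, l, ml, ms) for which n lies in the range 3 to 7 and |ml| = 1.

Treat each shell separately and count matching orbitals:
n=3 → 4; n=4 → 6; n=5 → 8; n=6 → 10; n=7 → 12.
Orbitals: 4 + 6 + 8 + 10 + 12 = 40. Including both spin states (ms = ±1/2) gives 2 × 40 = 80 states.

80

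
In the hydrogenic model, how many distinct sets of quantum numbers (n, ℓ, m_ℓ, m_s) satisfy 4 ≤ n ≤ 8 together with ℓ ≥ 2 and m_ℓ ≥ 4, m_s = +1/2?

Count contributing orbitals for each principal shell:
n=5 → 1; n=6 → 3; n=7 → 6; n=8 → 10.
Orbitals: 1 + 3 + 6 + 10 = 20. With m_s fixed to +1/2 there is one state per orbital, so 20 states.

20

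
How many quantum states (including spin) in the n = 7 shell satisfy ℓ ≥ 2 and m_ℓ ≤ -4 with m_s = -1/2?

For n = 7, ℓ ranges over 0 … 6.
Contributions: ℓ=4 → 1; ℓ=5 → 2; ℓ=6 → 3.
Orbitals: 1 + 2 + 3 = 6. With m_s fixed to a single value there is one state per orbital, giving 6 states.

6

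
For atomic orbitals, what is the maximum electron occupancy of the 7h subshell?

22

A subshell with l = 5 has 2l+1 = 11 orbitals, each holding 2 electrons (spin ±1/2), so 11 × 2 = 22.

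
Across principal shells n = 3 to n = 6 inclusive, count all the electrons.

172

Shell n has n² orbitals: 3²=9 + 4²=16 + 5²=25 + 6²=36 = 86 orbitals.
Two spin states per orbital: 2 × 86 = 172 electrons.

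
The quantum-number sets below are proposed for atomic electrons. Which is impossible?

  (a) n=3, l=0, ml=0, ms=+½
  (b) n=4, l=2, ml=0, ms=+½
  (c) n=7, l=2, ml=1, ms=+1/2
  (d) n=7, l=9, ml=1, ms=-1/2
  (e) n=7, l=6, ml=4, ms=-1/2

(d)

(d) has l = 9 ≥ n = 7, violating 0 ≤ l ≤ n−1.
The remaining sets (a), (b), (c), (e) satisfy all four rules.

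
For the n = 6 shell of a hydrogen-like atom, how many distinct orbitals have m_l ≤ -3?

For n = 6, l ranges over 0 … 5.
The (l, m_l) pairs meeting m_l ≤ -3 give: l=3 → 1; l=4 → 2; l=5 → 3.
Total orbitals: 1 + 2 + 3 = 6.

6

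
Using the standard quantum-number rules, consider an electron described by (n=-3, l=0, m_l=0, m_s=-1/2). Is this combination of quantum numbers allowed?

The principal quantum number must be a positive integer (n ≥ 1), but here n = -3.

Invalid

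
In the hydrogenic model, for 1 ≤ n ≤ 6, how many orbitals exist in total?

Total orbitals = 1² + 2² + 3² + 4² + 5² + 6² = 91.

91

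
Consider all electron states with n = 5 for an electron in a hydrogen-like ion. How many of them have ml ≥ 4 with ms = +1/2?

1

Per l-value: l=4 → 1.
Orbitals: 1. With ms fixed to a single value there is one state per orbital, giving 1 state.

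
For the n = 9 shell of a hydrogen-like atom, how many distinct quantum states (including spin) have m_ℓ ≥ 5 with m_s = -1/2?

10

With n = 9 the allowed ℓ are 0, 1, …, 8.
The (ℓ, m_ℓ) pairs meeting m_ℓ ≥ 5 give: ℓ=5 → 1; ℓ=6 → 2; ℓ=7 → 3; ℓ=8 → 4.
Orbitals: 1 + 2 + 3 + 4 = 10. With m_s fixed to a single value there is one state per orbital, giving 10 states.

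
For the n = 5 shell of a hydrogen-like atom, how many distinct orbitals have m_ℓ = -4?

With n = 5 the allowed ℓ are 0, 1, …, 4.
Orbitals with m_ℓ = -4, by ℓ: ℓ=4 → 1.
Total orbitals: 1.

1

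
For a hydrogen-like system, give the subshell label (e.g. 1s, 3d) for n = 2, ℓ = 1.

ℓ = 1 corresponds to the letter 'p', so the subshell is 2p.

2p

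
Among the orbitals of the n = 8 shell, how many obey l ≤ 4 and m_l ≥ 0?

Go through l = 0, …, 7 (the values permitted for n = 8).
Per l-value: l=0 → 1; l=1 → 2; l=2 → 3; l=3 → 4; l=4 → 5.
Total orbitals: 1 + 2 + 3 + 4 + 5 = 15.

15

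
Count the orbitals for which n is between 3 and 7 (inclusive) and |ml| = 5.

6

Count contributing orbitals for each principal shell:
n=6 → 2; n=7 → 4.
Total orbitals: 2 + 4 = 6.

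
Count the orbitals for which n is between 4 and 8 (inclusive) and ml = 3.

15

Work shell by shell — for each n, count the (l, ml) pairs that satisfy ml = 3:
n=4 → 1; n=5 → 2; n=6 → 3; n=7 → 4; n=8 → 5.
Total orbitals: 1 + 2 + 3 + 4 + 5 = 15.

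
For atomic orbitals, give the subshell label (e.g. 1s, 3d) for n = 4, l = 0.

4s

l = 0 corresponds to the letter 's', so the subshell is 4s.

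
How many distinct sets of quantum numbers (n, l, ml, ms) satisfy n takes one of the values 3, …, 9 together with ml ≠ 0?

For each n in the range, tally the orbitals obeying ml ≠ 0:
n=3 → 6; n=4 → 12; n=5 → 20; n=6 → 30; n=7 → 42; n=8 → 56; n=9 → 72.
Orbitals: 6 + 12 + 20 + 30 + 42 + 56 + 72 = 238. Including both spin states (ms = ±1/2) gives 2 × 238 = 476 states.

476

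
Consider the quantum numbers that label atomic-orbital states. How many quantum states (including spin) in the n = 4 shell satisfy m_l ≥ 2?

The (l, m_l) pairs meeting m_l ≥ 2 give: l=2 → 1; l=3 → 2.
Orbitals: 1 + 2 = 3. Each orbital carries two spin states, so 3 × 2 = 6 states.

6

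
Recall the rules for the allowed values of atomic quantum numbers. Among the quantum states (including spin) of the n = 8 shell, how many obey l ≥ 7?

With n = 8 the allowed l are 0, 1, …, 7.
Orbitals with l ≥ 7, by l: l=7 → 15.
Orbitals: 15. Each orbital carries two spin states, so 15 × 2 = 30 states.

30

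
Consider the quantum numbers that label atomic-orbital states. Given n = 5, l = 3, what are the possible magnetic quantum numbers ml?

-3, -2, -1, 0, 1, 2, 3

ml takes every integer from −l to +l. With l = 3 that gives the 7 values -3, -2, -1, 0, 1, 2, 3.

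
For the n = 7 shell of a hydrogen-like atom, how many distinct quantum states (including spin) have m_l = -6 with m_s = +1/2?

1

Go through l = 0, …, 6 (the values permitted for n = 7).
Contributions: l=6 → 1.
Orbitals: 1. With m_s fixed to a single value there is one state per orbital, giving 1 state.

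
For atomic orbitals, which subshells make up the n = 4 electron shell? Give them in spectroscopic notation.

4s, 4p, 4d, 4f

For n = 4, l runs from 0 to 3. In spectroscopic notation l = 0,1,2,… ↔ s,p,d,f,g,h,i, so the subshells are 4s, 4p, 4d, 4f.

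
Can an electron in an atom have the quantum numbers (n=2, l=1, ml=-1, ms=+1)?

Invalid

The spin quantum number for an electron can only be ms = +1/2 or −1/2; ms = +1 is not one of those.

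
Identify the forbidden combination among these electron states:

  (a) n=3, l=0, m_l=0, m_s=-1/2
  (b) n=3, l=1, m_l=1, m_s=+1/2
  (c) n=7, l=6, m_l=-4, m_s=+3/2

(c)

(c) has m_s = +3/2, but an electron's spin must be ±1/2.
The remaining sets (a), (b) satisfy all four rules.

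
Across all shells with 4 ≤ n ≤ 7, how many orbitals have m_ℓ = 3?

Work shell by shell — for each n, count the (ℓ, m_ℓ) pairs that satisfy m_ℓ = 3:
n=4 → 1; n=5 → 2; n=6 → 3; n=7 → 4.
Total orbitals: 1 + 2 + 3 + 4 = 10.

10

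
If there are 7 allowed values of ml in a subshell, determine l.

l = 3

ml ranges over 2l+1 integers, so 2l+1 = 7 ⇒ l = 3.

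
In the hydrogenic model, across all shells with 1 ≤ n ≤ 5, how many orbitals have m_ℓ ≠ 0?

40

Per-shell orbital counts meeting the constraint:
n=2 → 2; n=3 → 6; n=4 → 12; n=5 → 20.
Total orbitals: 2 + 6 + 12 + 20 = 40.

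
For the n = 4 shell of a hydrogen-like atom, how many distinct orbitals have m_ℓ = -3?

Contributions: ℓ=3 → 1.
Total orbitals: 1.

1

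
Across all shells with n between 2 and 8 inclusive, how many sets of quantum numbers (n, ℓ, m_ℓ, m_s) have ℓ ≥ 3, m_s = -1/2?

For each n in the range, tally the orbitals obeying ℓ ≥ 3:
n=4 → 7; n=5 → 16; n=6 → 27; n=7 → 40; n=8 → 55.
Orbitals: 7 + 16 + 27 + 40 + 55 = 145. With m_s fixed to -1/2 there is one state per orbital, so 145 states.

145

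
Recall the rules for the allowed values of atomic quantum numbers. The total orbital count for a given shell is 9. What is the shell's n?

n = 3

n² = 9 ⇒ n = 3.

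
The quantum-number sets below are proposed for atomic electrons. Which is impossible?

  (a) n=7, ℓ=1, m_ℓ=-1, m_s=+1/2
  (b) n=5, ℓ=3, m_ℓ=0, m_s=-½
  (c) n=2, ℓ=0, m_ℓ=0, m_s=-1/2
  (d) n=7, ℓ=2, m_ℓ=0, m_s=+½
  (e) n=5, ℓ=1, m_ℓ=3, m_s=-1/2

(e)

(e) has |m_ℓ| = 3 > ℓ = 1, violating −ℓ ≤ m_ℓ ≤ ℓ.
The remaining sets (a), (b), (c), (d) satisfy all four rules.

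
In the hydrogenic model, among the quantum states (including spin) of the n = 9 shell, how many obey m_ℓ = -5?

With n = 9 the allowed ℓ are 0, 1, …, 8.
Orbitals with m_ℓ = -5, by ℓ: ℓ=5 → 1; ℓ=6 → 1; ℓ=7 → 1; ℓ=8 → 1.
Orbitals: 1 + 1 + 1 + 1 = 4. Each orbital carries two spin states, so 4 × 2 = 8 states.

8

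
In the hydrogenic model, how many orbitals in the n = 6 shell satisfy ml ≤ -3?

6

For n = 6, l ranges over 0 … 5.
Contributions: l=3 → 1; l=4 → 2; l=5 → 3.
Total orbitals: 1 + 2 + 3 = 6.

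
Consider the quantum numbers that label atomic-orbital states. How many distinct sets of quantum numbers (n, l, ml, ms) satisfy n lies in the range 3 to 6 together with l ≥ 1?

Treat each shell separately and count matching orbitals:
n=3 → 8; n=4 → 15; n=5 → 24; n=6 → 35.
Orbitals: 8 + 15 + 24 + 35 = 82. Including both spin states (ms = ±1/2) gives 2 × 82 = 164 states.

164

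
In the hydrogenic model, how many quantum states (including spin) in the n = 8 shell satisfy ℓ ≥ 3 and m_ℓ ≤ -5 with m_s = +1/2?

6

Go through ℓ = 0, …, 7 (the values permitted for n = 8).
Orbitals with ℓ ≥ 3 and m_ℓ ≤ -5, by ℓ: ℓ=5 → 1; ℓ=6 → 2; ℓ=7 → 3.
Orbitals: 1 + 2 + 3 = 6. With m_s fixed to a single value there is one state per orbital, giving 6 states.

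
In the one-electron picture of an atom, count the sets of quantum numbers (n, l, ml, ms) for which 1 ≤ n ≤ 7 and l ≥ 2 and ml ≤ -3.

40

Count contributing orbitals for each principal shell:
n=4 → 1; n=5 → 3; n=6 → 6; n=7 → 10.
Orbitals: 1 + 3 + 6 + 10 = 20. Including both spin states (ms = ±1/2) gives 2 × 20 = 40 states.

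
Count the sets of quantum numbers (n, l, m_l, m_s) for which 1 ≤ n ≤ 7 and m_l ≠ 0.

224

Go shell by shell, enumerating (l, m_l) with m_l ≠ 0:
n=2 → 2; n=3 → 6; n=4 → 12; n=5 → 20; n=6 → 30; n=7 → 42.
Orbitals: 2 + 6 + 12 + 20 + 30 + 42 = 112. Including both spin states (m_s = ±1/2) gives 2 × 112 = 224 states.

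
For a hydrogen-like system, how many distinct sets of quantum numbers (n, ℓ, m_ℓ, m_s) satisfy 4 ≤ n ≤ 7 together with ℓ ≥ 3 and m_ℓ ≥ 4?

Go shell by shell, enumerating (ℓ, m_ℓ) with ℓ ≥ 3 and m_ℓ ≥ 4:
n=5 → 1; n=6 → 3; n=7 → 6.
Orbitals: 1 + 3 + 6 = 10. Including both spin states (m_s = ±1/2) gives 2 × 10 = 20 states.

20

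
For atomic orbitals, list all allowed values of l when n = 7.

l is an integer with 0 ≤ l ≤ n−1, so for n = 7: l = 0, 1, 2, 3, 4, 5, 6.

0, 1, 2, 3, 4, 5, 6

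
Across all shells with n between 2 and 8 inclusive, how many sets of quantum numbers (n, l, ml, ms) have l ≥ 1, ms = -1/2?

196

Work shell by shell — for each n, count the (l, ml) pairs that satisfy l ≥ 1:
n=2 → 3; n=3 → 8; n=4 → 15; n=5 → 24; n=6 → 35; n=7 → 48; n=8 → 63.
Orbitals: 3 + 8 + 15 + 24 + 35 + 48 + 63 = 196. With ms fixed to -1/2 there is one state per orbital, so 196 states.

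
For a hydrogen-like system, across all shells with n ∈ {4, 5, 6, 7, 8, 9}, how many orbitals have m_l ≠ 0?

232

Work shell by shell — for each n, count the (l, m_l) pairs that satisfy m_l ≠ 0:
n=4 → 12; n=5 → 20; n=6 → 30; n=7 → 42; n=8 → 56; n=9 → 72.
Total orbitals: 12 + 20 + 30 + 42 + 56 + 72 = 232.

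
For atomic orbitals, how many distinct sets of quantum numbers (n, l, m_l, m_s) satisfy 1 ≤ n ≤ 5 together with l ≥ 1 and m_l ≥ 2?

20

Go shell by shell, enumerating (l, m_l) with l ≥ 1 and m_l ≥ 2:
n=3 → 1; n=4 → 3; n=5 → 6.
Orbitals: 1 + 3 + 6 = 10. Including both spin states (m_s = ±1/2) gives 2 × 10 = 20 states.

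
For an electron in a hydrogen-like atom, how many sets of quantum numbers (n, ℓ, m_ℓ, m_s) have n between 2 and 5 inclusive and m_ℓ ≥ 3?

Work shell by shell — for each n, count the (ℓ, m_ℓ) pairs that satisfy m_ℓ ≥ 3:
n=4 → 1; n=5 → 3.
Orbitals: 1 + 3 = 4. Including both spin states (m_s = ±1/2) gives 2 × 4 = 8 states.

8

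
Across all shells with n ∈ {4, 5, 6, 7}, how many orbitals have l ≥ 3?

Count contributing orbitals for each principal shell:
n=4 → 7; n=5 → 16; n=6 → 27; n=7 → 40.
Total orbitals: 7 + 16 + 27 + 40 = 90.

90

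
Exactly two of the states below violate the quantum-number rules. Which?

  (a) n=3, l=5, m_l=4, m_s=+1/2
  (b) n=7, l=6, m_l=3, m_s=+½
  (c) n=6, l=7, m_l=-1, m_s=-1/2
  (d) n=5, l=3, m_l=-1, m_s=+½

(a) has l = 5 ≥ n = 3, violating 0 ≤ l ≤ n−1.
(c) has l = 7 ≥ n = 6, violating 0 ≤ l ≤ n−1.
The remaining sets (b), (d) satisfy all four rules.

(a) and (c)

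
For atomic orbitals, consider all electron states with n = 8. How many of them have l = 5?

22

With n = 8 the allowed l are 0, 1, …, 7.
Orbitals with l = 5, by l: l=5 → 11.
Orbitals: 11. Each orbital carries two spin states, so 11 × 2 = 22 states.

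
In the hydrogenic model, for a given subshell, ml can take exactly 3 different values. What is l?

l = 1

ml ranges over 2l+1 integers, so 2l+1 = 3 ⇒ l = 1.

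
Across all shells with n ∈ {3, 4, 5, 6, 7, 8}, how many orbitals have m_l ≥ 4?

Treat each shell separately and count matching orbitals:
n=5 → 1; n=6 → 3; n=7 → 6; n=8 → 10.
Total orbitals: 1 + 3 + 6 + 10 = 20.

20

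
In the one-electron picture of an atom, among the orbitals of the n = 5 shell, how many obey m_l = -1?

Go through l = 0, …, 4 (the values permitted for n = 5).
Contributions: l=1 → 1; l=2 → 1; l=3 → 1; l=4 → 1.
Total orbitals: 1 + 1 + 1 + 1 = 4.

4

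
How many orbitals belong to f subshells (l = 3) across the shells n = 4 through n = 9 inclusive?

An f subshell (l = 3) exists for every n ≥ 4, so shells n = 4, 5, 6, 7, 8, 9 each contribute one — 6 subshells.
Since each f subshell has 2·3+1 = 7 orbitals, the total is 6 × 7 = 42.

42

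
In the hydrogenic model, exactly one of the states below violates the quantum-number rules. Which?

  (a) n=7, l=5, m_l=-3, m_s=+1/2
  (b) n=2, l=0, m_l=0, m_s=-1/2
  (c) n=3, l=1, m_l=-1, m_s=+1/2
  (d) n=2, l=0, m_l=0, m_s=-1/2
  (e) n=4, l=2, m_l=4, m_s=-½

(e)

(e) has |m_l| = 4 > l = 2, violating −l ≤ m_l ≤ l.
The remaining sets (a), (b), (c), (d) satisfy all four rules.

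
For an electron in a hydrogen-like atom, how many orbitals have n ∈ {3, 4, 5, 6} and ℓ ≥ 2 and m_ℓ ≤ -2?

20

Per-shell orbital counts meeting the constraint:
n=3 → 1; n=4 → 3; n=5 → 6; n=6 → 10.
Total orbitals: 1 + 3 + 6 + 10 = 20.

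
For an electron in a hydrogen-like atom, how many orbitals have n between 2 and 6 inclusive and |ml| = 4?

For each n in the range, tally the orbitals obeying |ml| = 4:
n=5 → 2; n=6 → 4.
Total orbitals: 2 + 4 = 6.

6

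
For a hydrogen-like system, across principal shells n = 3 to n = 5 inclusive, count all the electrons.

100

Shell n has n² orbitals: 3²=9 + 4²=16 + 5²=25 = 50 orbitals.
Two spin states per orbital: 2 × 50 = 100 electrons.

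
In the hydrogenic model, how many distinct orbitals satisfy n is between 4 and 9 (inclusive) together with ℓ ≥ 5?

130

Treat each shell separately and count matching orbitals:
n=6 → 11; n=7 → 24; n=8 → 39; n=9 → 56.
Total orbitals: 11 + 24 + 39 + 56 = 130.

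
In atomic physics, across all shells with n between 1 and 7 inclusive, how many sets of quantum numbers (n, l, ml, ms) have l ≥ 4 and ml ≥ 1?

Treat each shell separately and count matching orbitals:
n=5 → 4; n=6 → 9; n=7 → 15.
Orbitals: 4 + 9 + 15 = 28. Including both spin states (ms = ±1/2) gives 2 × 28 = 56 states.

56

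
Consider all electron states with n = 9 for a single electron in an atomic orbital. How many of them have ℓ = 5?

22

The (ℓ, m_ℓ) pairs meeting ℓ = 5 give: ℓ=5 → 11.
Orbitals: 11. Each orbital carries two spin states, so 11 × 2 = 22 states.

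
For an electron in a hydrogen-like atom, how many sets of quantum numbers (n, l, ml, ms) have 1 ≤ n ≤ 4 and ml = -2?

For each n in the range, tally the orbitals obeying ml = -2:
n=3 → 1; n=4 → 2.
Orbitals: 1 + 2 = 3. Including both spin states (ms = ±1/2) gives 2 × 3 = 6 states.

6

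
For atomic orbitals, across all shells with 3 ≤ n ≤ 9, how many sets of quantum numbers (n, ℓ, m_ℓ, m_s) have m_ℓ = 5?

Treat each shell separately and count matching orbitals:
n=6 → 1; n=7 → 2; n=8 → 3; n=9 → 4.
Orbitals: 1 + 2 + 3 + 4 = 10. Including both spin states (m_s = ±1/2) gives 2 × 10 = 20 states.

20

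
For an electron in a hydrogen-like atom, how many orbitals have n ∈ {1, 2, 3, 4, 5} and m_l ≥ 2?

Per-shell orbital counts meeting the constraint:
n=3 → 1; n=4 → 3; n=5 → 6.
Total orbitals: 1 + 3 + 6 = 10.

10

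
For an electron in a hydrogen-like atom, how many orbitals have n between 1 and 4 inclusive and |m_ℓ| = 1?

Treat each shell separately and count matching orbitals:
n=2 → 2; n=3 → 4; n=4 → 6.
Total orbitals: 2 + 4 + 6 = 12.

12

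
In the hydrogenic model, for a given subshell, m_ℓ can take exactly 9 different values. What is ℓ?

ℓ = 4 (g)

m_ℓ ranges over 2ℓ+1 integers, so 2ℓ+1 = 9 ⇒ ℓ = 4.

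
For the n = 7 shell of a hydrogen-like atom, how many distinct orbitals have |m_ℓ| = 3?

8

With n = 7 the allowed ℓ are 0, 1, …, 6.
The (ℓ, m_ℓ) pairs meeting |m_ℓ| = 3 give: ℓ=3 → 2; ℓ=4 → 2; ℓ=5 → 2; ℓ=6 → 2.
Total orbitals: 2 + 2 + 2 + 2 = 8.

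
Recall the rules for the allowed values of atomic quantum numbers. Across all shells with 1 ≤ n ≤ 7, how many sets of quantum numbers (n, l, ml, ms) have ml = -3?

20

Work shell by shell — for each n, count the (l, ml) pairs that satisfy ml = -3:
n=4 → 1; n=5 → 2; n=6 → 3; n=7 → 4.
Orbitals: 1 + 2 + 3 + 4 = 10. Including both spin states (ms = ±1/2) gives 2 × 10 = 20 states.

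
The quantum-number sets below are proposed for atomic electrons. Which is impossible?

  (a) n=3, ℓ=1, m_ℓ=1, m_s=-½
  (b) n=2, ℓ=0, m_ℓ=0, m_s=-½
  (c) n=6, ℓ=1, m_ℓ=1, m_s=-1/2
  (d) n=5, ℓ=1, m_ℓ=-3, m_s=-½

(d)

(d) has |m_ℓ| = 3 > ℓ = 1, violating −ℓ ≤ m_ℓ ≤ ℓ.
The remaining sets (a), (b), (c) satisfy all four rules.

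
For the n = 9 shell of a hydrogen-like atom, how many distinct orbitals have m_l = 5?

4

Orbitals with m_l = 5, by l: l=5 → 1; l=6 → 1; l=7 → 1; l=8 → 1.
Total orbitals: 1 + 1 + 1 + 1 = 4.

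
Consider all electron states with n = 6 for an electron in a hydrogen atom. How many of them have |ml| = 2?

16

For n = 6, l ranges over 0 … 5.
Orbitals with |ml| = 2, by l: l=2 → 2; l=3 → 2; l=4 → 2; l=5 → 2.
Orbitals: 2 + 2 + 2 + 2 = 8. Each orbital carries two spin states, so 8 × 2 = 16 states.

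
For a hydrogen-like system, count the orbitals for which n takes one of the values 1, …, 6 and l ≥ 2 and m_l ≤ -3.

Per-shell orbital counts meeting the constraint:
n=4 → 1; n=5 → 3; n=6 → 6.
Total orbitals: 1 + 3 + 6 = 10.

10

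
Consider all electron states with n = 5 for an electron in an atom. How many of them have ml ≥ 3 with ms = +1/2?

3

For n = 5, l ranges over 0 … 4.
Per l-value: l=3 → 1; l=4 → 2.
Orbitals: 1 + 2 = 3. With ms fixed to a single value there is one state per orbital, giving 3 states.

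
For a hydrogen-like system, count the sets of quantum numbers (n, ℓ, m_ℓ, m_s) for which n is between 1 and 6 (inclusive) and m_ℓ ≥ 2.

Go shell by shell, enumerating (ℓ, m_ℓ) with m_ℓ ≥ 2:
n=3 → 1; n=4 → 3; n=5 → 6; n=6 → 10.
Orbitals: 1 + 3 + 6 + 10 = 20. Including both spin states (m_s = ±1/2) gives 2 × 20 = 40 states.

40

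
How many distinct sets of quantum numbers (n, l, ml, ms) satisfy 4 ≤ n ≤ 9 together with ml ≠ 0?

464

Work shell by shell — for each n, count the (l, ml) pairs that satisfy ml ≠ 0:
n=4 → 12; n=5 → 20; n=6 → 30; n=7 → 42; n=8 → 56; n=9 → 72.
Orbitals: 12 + 20 + 30 + 42 + 56 + 72 = 232. Including both spin states (ms = ±1/2) gives 2 × 232 = 464 states.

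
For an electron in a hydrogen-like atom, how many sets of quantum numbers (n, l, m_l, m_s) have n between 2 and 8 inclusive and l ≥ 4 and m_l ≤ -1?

Treat each shell separately and count matching orbitals:
n=5 → 4; n=6 → 9; n=7 → 15; n=8 → 22.
Orbitals: 4 + 9 + 15 + 22 = 50. Including both spin states (m_s = ±1/2) gives 2 × 50 = 100 states.

100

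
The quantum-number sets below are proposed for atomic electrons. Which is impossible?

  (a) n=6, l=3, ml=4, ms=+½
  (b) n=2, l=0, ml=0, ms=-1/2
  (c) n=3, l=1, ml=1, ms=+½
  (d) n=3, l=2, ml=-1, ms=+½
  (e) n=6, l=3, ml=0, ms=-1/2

(a) has |ml| = 4 > l = 3, violating −l ≤ ml ≤ l.
The remaining sets (b), (c), (d), (e) satisfy all four rules.

(a)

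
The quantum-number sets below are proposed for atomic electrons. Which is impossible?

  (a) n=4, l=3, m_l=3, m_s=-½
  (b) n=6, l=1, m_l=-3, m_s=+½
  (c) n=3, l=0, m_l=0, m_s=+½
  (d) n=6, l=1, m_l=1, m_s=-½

(b)

(b) has |m_l| = 3 > l = 1, violating −l ≤ m_l ≤ l.
The remaining sets (a), (c), (d) satisfy all four rules.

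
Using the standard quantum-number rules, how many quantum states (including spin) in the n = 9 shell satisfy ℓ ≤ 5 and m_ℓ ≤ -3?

12

Orbitals with ℓ ≤ 5 and m_ℓ ≤ -3, by ℓ: ℓ=3 → 1; ℓ=4 → 2; ℓ=5 → 3.
Orbitals: 1 + 2 + 3 = 6. Each orbital carries two spin states, so 6 × 2 = 12 states.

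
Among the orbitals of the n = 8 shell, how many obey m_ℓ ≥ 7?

1

With n = 8 the allowed ℓ are 0, 1, …, 7.
Orbitals with m_ℓ ≥ 7, by ℓ: ℓ=7 → 1.
Total orbitals: 1.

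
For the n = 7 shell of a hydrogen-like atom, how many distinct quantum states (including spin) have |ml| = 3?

16

The n = 7 shell has l = 0 through 6; check each.
Contributions: l=3 → 2; l=4 → 2; l=5 → 2; l=6 → 2.
Orbitals: 2 + 2 + 2 + 2 = 8. Each orbital carries two spin states, so 8 × 2 = 16 states.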